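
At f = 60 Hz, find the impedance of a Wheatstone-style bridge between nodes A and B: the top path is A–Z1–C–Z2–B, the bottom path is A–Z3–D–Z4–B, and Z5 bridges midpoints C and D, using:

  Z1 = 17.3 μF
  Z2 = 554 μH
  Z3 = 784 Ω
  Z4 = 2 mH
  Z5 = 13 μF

Step 1 — Angular frequency: ω = 2π·f = 2π·60 = 377 rad/s.
Step 2 — Component impedances:
  Z1: Z = 1/(jωC) = -j/(ω·C) = 0 - j153.3 Ω
  Z2: Z = jωL = j·377·0.000554 = 0 + j0.2089 Ω
  Z3: Z = R = 784 Ω
  Z4: Z = jωL = j·377·0.002 = 0 + j0.754 Ω
  Z5: Z = 1/(jωC) = -j/(ω·C) = 0 - j204 Ω
Step 3 — Bridge requires nodal analysis (the Z5 bridge couples midpoints C and D, so the two paths cannot be reduced to a simple series/parallel combination). Setting node B to ground and injecting 1 A at node A, the 3-node admittance system at A, C, D solves to V_A = Z_AB = 28.82 - j147.5 Ω = 150.3∠-78.9° Ω.

Z = 28.82 - j147.5 Ω = 150.3∠-78.9° Ω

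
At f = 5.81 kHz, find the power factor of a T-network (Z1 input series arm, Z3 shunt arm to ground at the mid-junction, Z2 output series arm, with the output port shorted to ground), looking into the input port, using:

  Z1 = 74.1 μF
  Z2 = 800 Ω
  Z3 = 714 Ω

Step 1 — Angular frequency: ω = 2π·f = 2π·5810 = 3.651e+04 rad/s.
Step 2 — Component impedances:
  Z1: Z = 1/(jωC) = -j/(ω·C) = 0 - j0.3697 Ω
  Z2: Z = R = 800 Ω
  Z3: Z = R = 714 Ω
Step 3 — With the output port shorted to ground, the output series arm Z2 runs from the junction to ground; the shunt arm Z3 also runs from the junction to ground. They appear in parallel: Z3 || Z2 = 377.3 Ω.
Step 4 — Series with input arm Z1: Z_in = Z1 + (Z3 || Z2) = 377.3 - j0.3697 Ω = 377.3∠-0.1° Ω.
Step 5 — Power factor: PF = cos(φ) = Re(Z)/|Z| = 377.3/377.3 = 1.
Step 6 — Type: Im(Z) = -0.3697 ⇒ leading (phase φ = -0.1°).

PF = 1 (leading, φ = -0.1°)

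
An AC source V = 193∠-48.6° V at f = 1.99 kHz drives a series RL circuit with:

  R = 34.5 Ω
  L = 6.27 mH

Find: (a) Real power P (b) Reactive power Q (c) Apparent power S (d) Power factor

Step 1 — Angular frequency: ω = 2π·f = 2π·1990 = 1.25e+04 rad/s.
Step 2 — Component impedances:
  R: Z = R = 34.5 Ω
  L: Z = jωL = j·1.25e+04·0.00627 = 0 + j78.4 Ω
Step 3 — Series combination: Z_total = R + L = 34.5 + j78.4 Ω = 85.65∠66.2° Ω.
Step 4 — Source phasor: V = 193∠-48.6° V = 127.6 - j144.8 V.
Step 5 — Current: I = V / Z = -0.9468 - j2.045 A = 2.253∠-114.8° A.
Step 6 — Complex power: S = V·I* = 175.2 + j398 VA.
Step 7 — Real power: P = Re(S) = 175.2 W.
Step 8 — Reactive power: Q = Im(S) = 398 VAR.
Step 9 — Apparent power: |S| = 434.9 VA.
Step 10 — Power factor: PF = P/|S| = 0.4028 (lagging).

(a) P = 175.2 W  (b) Q = 398 VAR  (c) S = 434.9 VA  (d) PF = 0.4028 (lagging)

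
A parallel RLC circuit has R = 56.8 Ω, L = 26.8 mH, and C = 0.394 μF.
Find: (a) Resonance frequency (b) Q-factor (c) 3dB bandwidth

Step 1 — Resonance: ω₀ = 1/√(LC) = 1/√(0.0268·3.94e-07) = 9732 rad/s.
Step 2 — f₀ = ω₀/(2π) = 1549 Hz.
Step 3 — Parallel Q: Q = R/(ω₀L) = 56.8/(9732·0.0268) = 0.2178.
Step 4 — Bandwidth: Δω = ω₀/Q = 4.468e+04 rad/s; BW = Δω/(2π) = 7112 Hz.

(a) f₀ = 1549 Hz  (b) Q = 0.2178  (c) BW = 7112 Hz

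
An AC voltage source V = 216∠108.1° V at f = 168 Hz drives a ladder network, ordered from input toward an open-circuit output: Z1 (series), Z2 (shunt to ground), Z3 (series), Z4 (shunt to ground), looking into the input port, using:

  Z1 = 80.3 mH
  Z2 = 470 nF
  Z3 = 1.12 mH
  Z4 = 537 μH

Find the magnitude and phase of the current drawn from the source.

Step 1 — Angular frequency: ω = 2π·f = 2π·168 = 1056 rad/s.
Step 2 — Component impedances:
  Z1: Z = jωL = j·1056·0.0803 = 0 + j84.76 Ω
  Z2: Z = 1/(jωC) = -j/(ω·C) = 0 - j2016 Ω
  Z3: Z = jωL = j·1056·0.00112 = 0 + j1.182 Ω
  Z4: Z = jωL = j·1056·0.000537 = 0 + j0.5668 Ω
Step 3 — Ladder network (open output): work backward from the far end, alternating series and parallel combinations. Z_in = 0 + j86.51 Ω = 86.51∠90.0° Ω.
Step 4 — Source phasor: V = 216∠108.1° V = -67.11 + j205.3 V.
Step 5 — Ohm's law: I = V / Z_total = (-67.11 + j205.3) / (0 + j86.51) = 2.373 + j0.7757 A.
Step 6 — Convert to polar: |I| = 2.497 A, ∠I = 18.1°.

I = 2.497∠18.1° A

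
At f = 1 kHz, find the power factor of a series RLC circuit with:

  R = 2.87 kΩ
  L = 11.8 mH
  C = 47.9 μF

Step 1 — Angular frequency: ω = 2π·f = 2π·1000 = 6283 rad/s.
Step 2 — Component impedances:
  R: Z = R = 2870 Ω
  L: Z = jωL = j·6283·0.0118 = 0 + j74.14 Ω
  C: Z = 1/(jωC) = -j/(ω·C) = 0 - j3.323 Ω
Step 3 — Series combination: Z_total = R + L + C = 2870 + j70.82 Ω = 2871∠1.4° Ω.
Step 4 — Power factor: PF = cos(φ) = Re(Z)/|Z| = 2870/2871 = 0.9997.
Step 5 — Type: Im(Z) = 70.82 ⇒ lagging (phase φ = 1.4°).

PF = 0.9997 (lagging, φ = 1.4°)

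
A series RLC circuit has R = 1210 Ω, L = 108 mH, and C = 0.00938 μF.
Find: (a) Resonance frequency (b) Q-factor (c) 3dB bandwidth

Step 1 — Resonance condition Im(Z)=0 gives ω₀ = 1/√(LC).
Step 2 — ω₀ = 1/√(0.108·9.38e-09) = 3.142e+04 rad/s.
Step 3 — f₀ = ω₀/(2π) = 5000 Hz.
Step 4 — Series Q: Q = ω₀L/R = 3.142e+04·0.108/1210 = 2.804.
Step 5 — 3dB bandwidth: Δω = ω₀/Q = 1.12e+04 rad/s; BW = Δω/(2π) = 1783 Hz.

(a) f₀ = 5000 Hz  (b) Q = 2.804  (c) BW = 1783 Hz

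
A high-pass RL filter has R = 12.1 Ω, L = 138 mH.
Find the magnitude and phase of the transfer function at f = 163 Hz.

Step 1 — Angular frequency: ω = 2π·163 = 1024 rad/s.
Step 2 — Transfer function: H(jω) = jωL/(R + jωL).
Step 3 — Numerator jωL = j·141.3; denominator R + jωL = 12.1 + j141.3.
Step 4 — H = 0.9927 + j0.08499.
Step 5 — Magnitude: |H| = 0.9964 (-0.0 dB); phase: φ = 4.9°.

|H| = 0.9964 (-0.0 dB), φ = 4.9°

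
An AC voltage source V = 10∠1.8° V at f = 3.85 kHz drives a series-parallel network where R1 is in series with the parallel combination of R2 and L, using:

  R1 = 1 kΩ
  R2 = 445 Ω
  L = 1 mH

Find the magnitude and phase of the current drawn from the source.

Step 1 — Angular frequency: ω = 2π·f = 2π·3850 = 2.419e+04 rad/s.
Step 2 — Component impedances:
  R1: Z = R = 1000 Ω
  R2: Z = R = 445 Ω
  L: Z = jωL = j·2.419e+04·0.001 = 0 + j24.19 Ω
Step 3 — Parallel branch: R2 || L = 1/(1/R2 + 1/L) = 1.311 + j24.12 Ω.
Step 4 — Series with R1: Z_total = R1 + (R2 || L) = 1001 + j24.12 Ω = 1002∠1.4° Ω.
Step 5 — Source phasor: V = 10∠1.8° V = 9.995 + j0.3141 V.
Step 6 — Ohm's law: I = V / Z_total = (9.995 + j0.3141) / (1001 + j24.12) = 0.009984 + j7.321e-05 A.
Step 7 — Convert to polar: |I| = 0.009984 A, ∠I = 0.4°.

I = 0.009984∠0.4° A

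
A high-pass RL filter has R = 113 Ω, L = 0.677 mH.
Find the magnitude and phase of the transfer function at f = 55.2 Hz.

Step 1 — Angular frequency: ω = 2π·55.2 = 346.8 rad/s.
Step 2 — Transfer function: H(jω) = jωL/(R + jωL).
Step 3 — Numerator jωL = j·0.2348; denominator R + jωL = 113 + j0.2348.
Step 4 — H = 4.318e-06 + j0.002078.
Step 5 — Magnitude: |H| = 0.002078 (-53.6 dB); phase: φ = 89.9°.

|H| = 0.002078 (-53.6 dB), φ = 89.9°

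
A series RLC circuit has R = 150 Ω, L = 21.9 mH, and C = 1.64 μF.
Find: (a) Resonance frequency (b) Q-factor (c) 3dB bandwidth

Step 1 — Resonance condition Im(Z)=0 gives ω₀ = 1/√(LC).
Step 2 — ω₀ = 1/√(0.0219·1.64e-06) = 5277 rad/s.
Step 3 — f₀ = ω₀/(2π) = 839.8 Hz.
Step 4 — Series Q: Q = ω₀L/R = 5277·0.0219/150 = 0.7704.
Step 5 — 3dB bandwidth: Δω = ω₀/Q = 6849 rad/s; BW = Δω/(2π) = 1090 Hz.

(a) f₀ = 839.8 Hz  (b) Q = 0.7704  (c) BW = 1090 Hz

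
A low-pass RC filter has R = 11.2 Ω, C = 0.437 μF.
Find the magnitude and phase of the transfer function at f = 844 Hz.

Step 1 — Angular frequency: ω = 2π·844 = 5303 rad/s.
Step 2 — Transfer function: H(jω) = 1/(1 + jωRC).
Step 3 — Denominator: 1 + jωRC = 1 + j·5303·11.2·4.37e-07 = 1 + j0.02596.
Step 4 — H = 0.9993 - j0.02594.
Step 5 — Magnitude: |H| = 0.9997 (-0.0 dB); phase: φ = -1.5°.

|H| = 0.9997 (-0.0 dB), φ = -1.5°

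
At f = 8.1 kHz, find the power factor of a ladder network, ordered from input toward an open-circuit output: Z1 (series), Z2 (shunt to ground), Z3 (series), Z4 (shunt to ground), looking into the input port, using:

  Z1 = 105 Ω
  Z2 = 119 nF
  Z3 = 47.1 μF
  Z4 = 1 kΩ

Step 1 — Angular frequency: ω = 2π·f = 2π·8100 = 5.089e+04 rad/s.
Step 2 — Component impedances:
  Z1: Z = R = 105 Ω
  Z2: Z = 1/(jωC) = -j/(ω·C) = 0 - j165.1 Ω
  Z3: Z = 1/(jωC) = -j/(ω·C) = 0 - j0.4172 Ω
  Z4: Z = R = 1000 Ω
Step 3 — Ladder network (open output): work backward from the far end, alternating series and parallel combinations. Z_in = 131.5 - j160.7 Ω = 207.7∠-50.7° Ω.
Step 4 — Power factor: PF = cos(φ) = Re(Z)/|Z| = 131.54/207.69 = 0.6333.
Step 5 — Type: Im(Z) = -160.7 ⇒ leading (phase φ = -50.7°).

PF = 0.6333 (leading, φ = -50.7°)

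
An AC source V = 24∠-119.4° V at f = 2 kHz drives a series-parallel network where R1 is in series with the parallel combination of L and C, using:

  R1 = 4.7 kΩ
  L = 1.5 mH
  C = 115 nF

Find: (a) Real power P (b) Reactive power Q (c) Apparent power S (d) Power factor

Step 1 — Angular frequency: ω = 2π·f = 2π·2000 = 1.257e+04 rad/s.
Step 2 — Component impedances:
  R1: Z = R = 4700 Ω
  L: Z = jωL = j·1.257e+04·0.0015 = 0 + j18.85 Ω
  C: Z = 1/(jωC) = -j/(ω·C) = 0 - j692 Ω
Step 3 — Parallel branch: L || C = 1/(1/L + 1/C) = 0 + j19.38 Ω.
Step 4 — Series with R1: Z_total = R1 + (L || C) = 4700 + j19.38 Ω = 4700∠0.2° Ω.
Step 5 — Source phasor: V = 24∠-119.4° V = -11.78 - j20.91 V.
Step 6 — Current: I = V / Z = -0.002525 - j0.004438 A = 0.005106∠-119.6° A.
Step 7 — Complex power: S = V·I* = 0.1226 + j0.0005053 VA.
Step 8 — Real power: P = Re(S) = 0.1226 W.
Step 9 — Reactive power: Q = Im(S) = 0.0005053 VAR.
Step 10 — Apparent power: |S| = 0.1226 VA.
Step 11 — Power factor: PF = P/|S| = 1 (lagging).

(a) P = 0.1226 W  (b) Q = 0.0005053 VAR  (c) S = 0.1226 VA  (d) PF = 1 (lagging)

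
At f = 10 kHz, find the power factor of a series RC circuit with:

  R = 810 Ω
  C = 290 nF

Step 1 — Angular frequency: ω = 2π·f = 2π·1e+04 = 6.283e+04 rad/s.
Step 2 — Component impedances:
  R: Z = R = 810 Ω
  C: Z = 1/(jωC) = -j/(ω·C) = 0 - j54.88 Ω
Step 3 — Series combination: Z_total = R + C = 810 - j54.88 Ω = 811.9∠-3.9° Ω.
Step 4 — Power factor: PF = cos(φ) = Re(Z)/|Z| = 810/811.9 = 0.9977.
Step 5 — Type: Im(Z) = -54.88 ⇒ leading (phase φ = -3.9°).

PF = 0.9977 (leading, φ = -3.9°)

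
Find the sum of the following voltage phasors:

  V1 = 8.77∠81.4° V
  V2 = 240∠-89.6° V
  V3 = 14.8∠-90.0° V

Step 1 — Convert each phasor to rectangular form:
  V1 = 8.77·(cos(81.4°) + j·sin(81.4°)) = 1.311 + j8.671 V
  V2 = 240·(cos(-89.6°) + j·sin(-89.6°)) = 1.676 - j240 V
  V3 = 14.8·(cos(-90.0°) + j·sin(-90.0°)) = 0 - j14.8 V
Step 2 — Sum components: V_total = 2.987 - j246.1 V.
Step 3 — Convert to polar: |V_total| = 246.1 V, ∠V_total = -89.3°.

V_total = 246.1∠-89.3° V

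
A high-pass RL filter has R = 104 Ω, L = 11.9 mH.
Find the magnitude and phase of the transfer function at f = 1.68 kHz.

Step 1 — Angular frequency: ω = 2π·1680 = 1.056e+04 rad/s.
Step 2 — Transfer function: H(jω) = jωL/(R + jωL).
Step 3 — Numerator jωL = j·125.6; denominator R + jωL = 104 + j125.6.
Step 4 — H = 0.5933 + j0.4912.
Step 5 — Magnitude: |H| = 0.7703 (-2.3 dB); phase: φ = 39.6°.

|H| = 0.7703 (-2.3 dB), φ = 39.6°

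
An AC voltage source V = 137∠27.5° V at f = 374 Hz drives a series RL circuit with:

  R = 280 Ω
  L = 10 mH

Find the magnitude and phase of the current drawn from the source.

Step 1 — Angular frequency: ω = 2π·f = 2π·374 = 2350 rad/s.
Step 2 — Component impedances:
  R: Z = R = 280 Ω
  L: Z = jωL = j·2350·0.01 = 0 + j23.5 Ω
Step 3 — Series combination: Z_total = R + L = 280 + j23.5 Ω = 281∠4.8° Ω.
Step 4 — Source phasor: V = 137∠27.5° V = 121.5 + j63.26 V.
Step 5 — Ohm's law: I = V / Z_total = (121.5 + j63.26) / (280 + j23.5) = 0.4498 + j0.1882 A.
Step 6 — Convert to polar: |I| = 0.4876 A, ∠I = 22.7°.

I = 0.4876∠22.7° A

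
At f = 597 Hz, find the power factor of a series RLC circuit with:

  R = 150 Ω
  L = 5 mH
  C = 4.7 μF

Step 1 — Angular frequency: ω = 2π·f = 2π·597 = 3751 rad/s.
Step 2 — Component impedances:
  R: Z = R = 150 Ω
  L: Z = jωL = j·3751·0.005 = 0 + j18.76 Ω
  C: Z = 1/(jωC) = -j/(ω·C) = 0 - j56.72 Ω
Step 3 — Series combination: Z_total = R + L + C = 150 - j37.97 Ω = 154.7∠-14.2° Ω.
Step 4 — Power factor: PF = cos(φ) = Re(Z)/|Z| = 150/154.73 = 0.9694.
Step 5 — Type: Im(Z) = -37.97 ⇒ leading (phase φ = -14.2°).

PF = 0.9694 (leading, φ = -14.2°)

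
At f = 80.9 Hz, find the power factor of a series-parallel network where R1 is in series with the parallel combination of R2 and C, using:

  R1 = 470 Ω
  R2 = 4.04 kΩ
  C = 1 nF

Step 1 — Angular frequency: ω = 2π·f = 2π·80.9 = 508.3 rad/s.
Step 2 — Component impedances:
  R1: Z = R = 470 Ω
  R2: Z = R = 4040 Ω
  C: Z = 1/(jωC) = -j/(ω·C) = 0 - j1.967e+06 Ω
Step 3 — Parallel branch: R2 || C = 1/(1/R2 + 1/C) = 4040 - j8.296 Ω.
Step 4 — Series with R1: Z_total = R1 + (R2 || C) = 4510 - j8.296 Ω = 4510∠-0.1° Ω.
Step 5 — Power factor: PF = cos(φ) = Re(Z)/|Z| = 4510/4510 = 1.
Step 6 — Type: Im(Z) = -8.296 ⇒ leading (phase φ = -0.1°).

PF = 1 (leading, φ = -0.1°)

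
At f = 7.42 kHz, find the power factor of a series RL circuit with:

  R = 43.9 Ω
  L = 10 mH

Step 1 — Angular frequency: ω = 2π·f = 2π·7420 = 4.662e+04 rad/s.
Step 2 — Component impedances:
  R: Z = R = 43.9 Ω
  L: Z = jωL = j·4.662e+04·0.01 = 0 + j466.2 Ω
Step 3 — Series combination: Z_total = R + L = 43.9 + j466.2 Ω = 468.3∠84.6° Ω.
Step 4 — Power factor: PF = cos(φ) = Re(Z)/|Z| = 43.9/468.27 = 0.09375.
Step 5 — Type: Im(Z) = 466.2 ⇒ lagging (phase φ = 84.6°).

PF = 0.09375 (lagging, φ = 84.6°)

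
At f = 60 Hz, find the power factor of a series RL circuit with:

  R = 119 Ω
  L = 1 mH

Step 1 — Angular frequency: ω = 2π·f = 2π·60 = 377 rad/s.
Step 2 — Component impedances:
  R: Z = R = 119 Ω
  L: Z = jωL = j·377·0.001 = 0 + j0.377 Ω
Step 3 — Series combination: Z_total = R + L = 119 + j0.377 Ω = 119∠0.2° Ω.
Step 4 — Power factor: PF = cos(φ) = Re(Z)/|Z| = 119/119 = 1.
Step 5 — Type: Im(Z) = 0.377 ⇒ lagging (phase φ = 0.2°).

PF = 1 (lagging, φ = 0.2°)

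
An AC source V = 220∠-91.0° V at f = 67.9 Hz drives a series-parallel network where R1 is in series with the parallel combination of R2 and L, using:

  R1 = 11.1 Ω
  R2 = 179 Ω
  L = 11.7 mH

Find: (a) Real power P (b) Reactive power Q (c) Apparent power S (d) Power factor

Step 1 — Angular frequency: ω = 2π·f = 2π·67.9 = 426.6 rad/s.
Step 2 — Component impedances:
  R1: Z = R = 11.1 Ω
  R2: Z = R = 179 Ω
  L: Z = jωL = j·426.6·0.0117 = 0 + j4.992 Ω
Step 3 — Parallel branch: R2 || L = 1/(1/R2 + 1/L) = 0.1391 + j4.988 Ω.
Step 4 — Series with R1: Z_total = R1 + (R2 || L) = 11.24 + j4.988 Ω = 12.3∠23.9° Ω.
Step 5 — Source phasor: V = 220∠-91.0° V = -3.84 - j220 V.
Step 6 — Current: I = V / Z = -7.542 - j16.22 A = 17.89∠-114.9° A.
Step 7 — Complex power: S = V·I* = 3598 + j1597 VA.
Step 8 — Real power: P = Re(S) = 3598 W.
Step 9 — Reactive power: Q = Im(S) = 1597 VAR.
Step 10 — Apparent power: |S| = 3936 VA.
Step 11 — Power factor: PF = P/|S| = 0.914 (lagging).

(a) P = 3598 W  (b) Q = 1597 VAR  (c) S = 3936 VA  (d) PF = 0.914 (lagging)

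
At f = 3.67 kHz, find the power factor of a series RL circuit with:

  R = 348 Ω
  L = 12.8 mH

Step 1 — Angular frequency: ω = 2π·f = 2π·3670 = 2.306e+04 rad/s.
Step 2 — Component impedances:
  R: Z = R = 348 Ω
  L: Z = jωL = j·2.306e+04·0.0128 = 0 + j295.2 Ω
Step 3 — Series combination: Z_total = R + L = 348 + j295.2 Ω = 456.3∠40.3° Ω.
Step 4 — Power factor: PF = cos(φ) = Re(Z)/|Z| = 348/456.31 = 0.7626.
Step 5 — Type: Im(Z) = 295.2 ⇒ lagging (phase φ = 40.3°).

PF = 0.7626 (lagging, φ = 40.3°)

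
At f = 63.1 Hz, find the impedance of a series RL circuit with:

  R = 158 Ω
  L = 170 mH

Step 1 — Angular frequency: ω = 2π·f = 2π·63.1 = 396.5 rad/s.
Step 2 — Component impedances:
  R: Z = R = 158 Ω
  L: Z = jωL = j·396.5·0.17 = 0 + j67.4 Ω
Step 3 — Series combination: Z_total = R + L = 158 + j67.4 Ω = 171.8∠23.1° Ω.

Z = 158 + j67.4 Ω = 171.8∠23.1° Ω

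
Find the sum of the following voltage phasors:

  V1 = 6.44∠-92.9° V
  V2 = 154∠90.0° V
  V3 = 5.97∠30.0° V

Step 1 — Convert each phasor to rectangular form:
  V1 = 6.44·(cos(-92.9°) + j·sin(-92.9°)) = -0.3258 - j6.432 V
  V2 = 154·(cos(90.0°) + j·sin(90.0°)) = 0 + j154 V
  V3 = 5.97·(cos(30.0°) + j·sin(30.0°)) = 5.17 + j2.985 V
Step 2 — Sum components: V_total = 4.844 + j150.6 V.
Step 3 — Convert to polar: |V_total| = 150.6 V, ∠V_total = 88.2°.

V_total = 150.6∠88.2° V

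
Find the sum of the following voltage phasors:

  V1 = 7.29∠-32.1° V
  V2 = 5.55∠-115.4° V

Step 1 — Convert each phasor to rectangular form:
  V1 = 7.29·(cos(-32.1°) + j·sin(-32.1°)) = 6.176 - j3.874 V
  V2 = 5.55·(cos(-115.4°) + j·sin(-115.4°)) = -2.381 - j5.014 V
Step 2 — Sum components: V_total = 3.795 - j8.887 V.
Step 3 — Convert to polar: |V_total| = 9.664 V, ∠V_total = -66.9°.

V_total = 9.664∠-66.9° V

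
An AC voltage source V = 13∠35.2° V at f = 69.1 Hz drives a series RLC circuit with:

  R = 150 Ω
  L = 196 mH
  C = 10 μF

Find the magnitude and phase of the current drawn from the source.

Step 1 — Angular frequency: ω = 2π·f = 2π·69.1 = 434.2 rad/s.
Step 2 — Component impedances:
  R: Z = R = 150 Ω
  L: Z = jωL = j·434.2·0.196 = 0 + j85.1 Ω
  C: Z = 1/(jωC) = -j/(ω·C) = 0 - j230.3 Ω
Step 3 — Series combination: Z_total = R + L + C = 150 - j145.2 Ω = 208.8∠-44.1° Ω.
Step 4 — Source phasor: V = 13∠35.2° V = 10.62 + j7.494 V.
Step 5 — Ohm's law: I = V / Z_total = (10.62 + j7.494) / (150 - j145.2) = 0.01159 + j0.06118 A.
Step 6 — Convert to polar: |I| = 0.06226 A, ∠I = 79.3°.

I = 0.06226∠79.3° A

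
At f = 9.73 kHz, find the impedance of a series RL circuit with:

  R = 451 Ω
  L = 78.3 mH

Step 1 — Angular frequency: ω = 2π·f = 2π·9730 = 6.114e+04 rad/s.
Step 2 — Component impedances:
  R: Z = R = 451 Ω
  L: Z = jωL = j·6.114e+04·0.0783 = 0 + j4787 Ω
Step 3 — Series combination: Z_total = R + L = 451 + j4787 Ω = 4808∠84.6° Ω.

Z = 451 + j4787 Ω = 4808∠84.6° Ω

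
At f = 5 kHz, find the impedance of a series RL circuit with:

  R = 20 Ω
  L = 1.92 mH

Step 1 — Angular frequency: ω = 2π·f = 2π·5000 = 3.142e+04 rad/s.
Step 2 — Component impedances:
  R: Z = R = 20 Ω
  L: Z = jωL = j·3.142e+04·0.00192 = 0 + j60.32 Ω
Step 3 — Series combination: Z_total = R + L = 20 + j60.32 Ω = 63.55∠71.7° Ω.

Z = 20 + j60.32 Ω = 63.55∠71.7° Ω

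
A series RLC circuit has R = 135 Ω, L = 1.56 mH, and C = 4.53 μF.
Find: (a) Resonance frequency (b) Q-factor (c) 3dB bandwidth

Step 1 — Resonance condition Im(Z)=0 gives ω₀ = 1/√(LC).
Step 2 — ω₀ = 1/√(0.00156·4.53e-06) = 1.19e+04 rad/s.
Step 3 — f₀ = ω₀/(2π) = 1893 Hz.
Step 4 — Series Q: Q = ω₀L/R = 1.19e+04·0.00156/135 = 0.1375.
Step 5 — 3dB bandwidth: Δω = ω₀/Q = 8.654e+04 rad/s; BW = Δω/(2π) = 1.377e+04 Hz.

(a) f₀ = 1893 Hz  (b) Q = 0.1375  (c) BW = 1.377e+04 Hz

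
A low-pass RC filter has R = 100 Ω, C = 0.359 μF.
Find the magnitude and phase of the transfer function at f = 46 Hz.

Step 1 — Angular frequency: ω = 2π·46 = 289 rad/s.
Step 2 — Transfer function: H(jω) = 1/(1 + jωRC).
Step 3 — Denominator: 1 + jωRC = 1 + j·289·100·3.59e-07 = 1 + j0.01038.
Step 4 — H = 0.9999 - j0.01037.
Step 5 — Magnitude: |H| = 0.9999 (-0.0 dB); phase: φ = -0.6°.

|H| = 0.9999 (-0.0 dB), φ = -0.6°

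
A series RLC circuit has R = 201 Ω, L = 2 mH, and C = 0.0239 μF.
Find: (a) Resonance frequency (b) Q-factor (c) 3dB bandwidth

Step 1 — Resonance condition Im(Z)=0 gives ω₀ = 1/√(LC).
Step 2 — ω₀ = 1/√(0.002·2.39e-08) = 1.446e+05 rad/s.
Step 3 — f₀ = ω₀/(2π) = 2.302e+04 Hz.
Step 4 — Series Q: Q = ω₀L/R = 1.446e+05·0.002/201 = 1.439.
Step 5 — 3dB bandwidth: Δω = ω₀/Q = 1.005e+05 rad/s; BW = Δω/(2π) = 1.6e+04 Hz.

(a) f₀ = 2.302e+04 Hz  (b) Q = 1.439  (c) BW = 1.6e+04 Hz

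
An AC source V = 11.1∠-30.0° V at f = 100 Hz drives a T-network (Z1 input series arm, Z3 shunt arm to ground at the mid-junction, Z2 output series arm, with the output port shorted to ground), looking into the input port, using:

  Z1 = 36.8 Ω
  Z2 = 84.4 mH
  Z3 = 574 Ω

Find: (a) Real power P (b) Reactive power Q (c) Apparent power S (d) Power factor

Step 1 — Angular frequency: ω = 2π·f = 2π·100 = 628.3 rad/s.
Step 2 — Component impedances:
  Z1: Z = R = 36.8 Ω
  Z2: Z = jωL = j·628.3·0.0844 = 0 + j53.03 Ω
  Z3: Z = R = 574 Ω
Step 3 — With the output port shorted to ground, the output series arm Z2 runs from the junction to ground; the shunt arm Z3 also runs from the junction to ground. They appear in parallel: Z3 || Z2 = 4.858 + j52.58 Ω.
Step 4 — Series with input arm Z1: Z_in = Z1 + (Z3 || Z2) = 41.66 + j52.58 Ω = 67.08∠51.6° Ω.
Step 5 — Source phasor: V = 11.1∠-30.0° V = 9.613 - j5.55 V.
Step 6 — Current: I = V / Z = 0.02414 - j0.1637 A = 0.1655∠-81.6° A.
Step 7 — Complex power: S = V·I* = 1.141 + j1.44 VA.
Step 8 — Real power: P = Re(S) = 1.141 W.
Step 9 — Reactive power: Q = Im(S) = 1.44 VAR.
Step 10 — Apparent power: |S| = 1.837 VA.
Step 11 — Power factor: PF = P/|S| = 0.621 (lagging).

(a) P = 1.141 W  (b) Q = 1.44 VAR  (c) S = 1.837 VA  (d) PF = 0.621 (lagging)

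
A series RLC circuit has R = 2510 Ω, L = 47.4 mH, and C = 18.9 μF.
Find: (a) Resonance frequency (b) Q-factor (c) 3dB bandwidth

Step 1 — Resonance: ω₀ = 1/√(LC) = 1/√(0.0474·1.89e-05) = 1057 rad/s.
Step 2 — f₀ = ω₀/(2π) = 168.2 Hz.
Step 3 — Series Q: Q = ω₀L/R = 1057·0.0474/2510 = 0.01995.
Step 4 — Bandwidth: Δω = ω₀/Q = 5.295e+04 rad/s; BW = Δω/(2π) = 8428 Hz.

(a) f₀ = 168.2 Hz  (b) Q = 0.01995  (c) BW = 8428 Hz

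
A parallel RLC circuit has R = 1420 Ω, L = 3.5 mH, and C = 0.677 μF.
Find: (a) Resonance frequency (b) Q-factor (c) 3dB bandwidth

Step 1 — Resonance: ω₀ = 1/√(LC) = 1/√(0.0035·6.77e-07) = 2.054e+04 rad/s.
Step 2 — f₀ = ω₀/(2π) = 3270 Hz.
Step 3 — Parallel Q: Q = R/(ω₀L) = 1420/(2.054e+04·0.0035) = 19.75.
Step 4 — Bandwidth: Δω = ω₀/Q = 1040 rad/s; BW = Δω/(2π) = 165.6 Hz.

(a) f₀ = 3270 Hz  (b) Q = 19.75  (c) BW = 165.6 Hz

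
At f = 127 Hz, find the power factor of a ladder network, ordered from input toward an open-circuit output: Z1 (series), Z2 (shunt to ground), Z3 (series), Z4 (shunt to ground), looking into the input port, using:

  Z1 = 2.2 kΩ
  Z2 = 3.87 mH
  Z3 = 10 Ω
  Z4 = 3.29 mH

Step 1 — Angular frequency: ω = 2π·f = 2π·127 = 798 rad/s.
Step 2 — Component impedances:
  Z1: Z = R = 2200 Ω
  Z2: Z = jωL = j·798·0.00387 = 0 + j3.088 Ω
  Z3: Z = R = 10 Ω
  Z4: Z = jωL = j·798·0.00329 = 0 + j2.625 Ω
Step 3 — Ladder network (open output): work backward from the far end, alternating series and parallel combinations. Z_in = 2201 + j2.677 Ω = 2201∠0.1° Ω.
Step 4 — Power factor: PF = cos(φ) = Re(Z)/|Z| = 2201/2201 = 1.
Step 5 — Type: Im(Z) = 2.677 ⇒ lagging (phase φ = 0.1°).

PF = 1 (lagging, φ = 0.1°)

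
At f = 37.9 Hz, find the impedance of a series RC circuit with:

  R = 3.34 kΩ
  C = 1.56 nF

Step 1 — Angular frequency: ω = 2π·f = 2π·37.9 = 238.1 rad/s.
Step 2 — Component impedances:
  R: Z = R = 3340 Ω
  C: Z = 1/(jωC) = -j/(ω·C) = 0 - j2.692e+06 Ω
Step 3 — Series combination: Z_total = R + C = 3340 - j2.692e+06 Ω = 2.692e+06∠-89.9° Ω.

Z = 3340 - j2.692e+06 Ω = 2.692e+06∠-89.9° Ω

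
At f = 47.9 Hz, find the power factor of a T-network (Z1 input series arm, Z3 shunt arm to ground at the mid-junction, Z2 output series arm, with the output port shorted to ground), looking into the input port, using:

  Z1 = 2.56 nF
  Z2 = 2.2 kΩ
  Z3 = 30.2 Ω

Step 1 — Angular frequency: ω = 2π·f = 2π·47.9 = 301 rad/s.
Step 2 — Component impedances:
  Z1: Z = 1/(jωC) = -j/(ω·C) = 0 - j1.298e+06 Ω
  Z2: Z = R = 2200 Ω
  Z3: Z = R = 30.2 Ω
Step 3 — With the output port shorted to ground, the output series arm Z2 runs from the junction to ground; the shunt arm Z3 also runs from the junction to ground. They appear in parallel: Z3 || Z2 = 29.79 Ω.
Step 4 — Series with input arm Z1: Z_in = Z1 + (Z3 || Z2) = 29.79 - j1.298e+06 Ω = 1.298e+06∠-90.0° Ω.
Step 5 — Power factor: PF = cos(φ) = Re(Z)/|Z| = 29.79/1.298e+06 = 2.295e-05.
Step 6 — Type: Im(Z) = -1.298e+06 ⇒ leading (phase φ = -90.0°).

PF = 2.295e-05 (leading, φ = -90.0°)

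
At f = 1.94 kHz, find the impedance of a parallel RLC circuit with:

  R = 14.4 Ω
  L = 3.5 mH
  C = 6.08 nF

Step 1 — Angular frequency: ω = 2π·f = 2π·1940 = 1.219e+04 rad/s.
Step 2 — Component impedances:
  R: Z = R = 14.4 Ω
  L: Z = jωL = j·1.219e+04·0.0035 = 0 + j42.66 Ω
  C: Z = 1/(jωC) = -j/(ω·C) = 0 - j1.349e+04 Ω
Step 3 — Parallel combination: 1/Z_total = 1/R + 1/L + 1/C; Z_total = 12.94 + j4.352 Ω = 13.65∠18.6° Ω.

Z = 12.94 + j4.352 Ω = 13.65∠18.6° Ω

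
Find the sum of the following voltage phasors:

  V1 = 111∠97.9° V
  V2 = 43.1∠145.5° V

Step 1 — Convert each phasor to rectangular form:
  V1 = 111·(cos(97.9°) + j·sin(97.9°)) = -15.26 + j109.9 V
  V2 = 43.1·(cos(145.5°) + j·sin(145.5°)) = -35.52 + j24.41 V
Step 2 — Sum components: V_total = -50.78 + j134.4 V.
Step 3 — Convert to polar: |V_total| = 143.6 V, ∠V_total = 110.7°.

V_total = 143.6∠110.7° V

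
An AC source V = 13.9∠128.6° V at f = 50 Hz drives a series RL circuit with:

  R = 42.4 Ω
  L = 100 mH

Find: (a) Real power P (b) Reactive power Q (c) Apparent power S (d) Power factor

Step 1 — Angular frequency: ω = 2π·f = 2π·50 = 314.2 rad/s.
Step 2 — Component impedances:
  R: Z = R = 42.4 Ω
  L: Z = jωL = j·314.2·0.1 = 0 + j31.42 Ω
Step 3 — Series combination: Z_total = R + L = 42.4 + j31.42 Ω = 52.77∠36.5° Ω.
Step 4 — Source phasor: V = 13.9∠128.6° V = -8.672 + j10.86 V.
Step 5 — Current: I = V / Z = -0.009485 + j0.2632 A = 0.2634∠92.1° A.
Step 6 — Complex power: S = V·I* = 2.942 + j2.18 VA.
Step 7 — Real power: P = Re(S) = 2.942 W.
Step 8 — Reactive power: Q = Im(S) = 2.18 VAR.
Step 9 — Apparent power: |S| = 3.661 VA.
Step 10 — Power factor: PF = P/|S| = 0.8035 (lagging).

(a) P = 2.942 W  (b) Q = 2.18 VAR  (c) S = 3.661 VA  (d) PF = 0.8035 (lagging)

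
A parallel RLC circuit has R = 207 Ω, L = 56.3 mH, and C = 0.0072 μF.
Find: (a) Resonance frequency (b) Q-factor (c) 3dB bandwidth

Step 1 — Resonance: ω₀ = 1/√(LC) = 1/√(0.0563·7.2e-09) = 4.967e+04 rad/s.
Step 2 — f₀ = ω₀/(2π) = 7905 Hz.
Step 3 — Parallel Q: Q = R/(ω₀L) = 207/(4.967e+04·0.0563) = 0.07403.
Step 4 — Bandwidth: Δω = ω₀/Q = 6.71e+05 rad/s; BW = Δω/(2π) = 1.068e+05 Hz.

(a) f₀ = 7905 Hz  (b) Q = 0.07403  (c) BW = 1.068e+05 Hz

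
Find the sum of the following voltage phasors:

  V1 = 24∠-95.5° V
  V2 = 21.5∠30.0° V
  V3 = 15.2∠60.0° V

Step 1 — Convert each phasor to rectangular form:
  V1 = 24·(cos(-95.5°) + j·sin(-95.5°)) = -2.3 - j23.89 V
  V2 = 21.5·(cos(30.0°) + j·sin(30.0°)) = 18.62 + j10.75 V
  V3 = 15.2·(cos(60.0°) + j·sin(60.0°)) = 7.6 + j13.16 V
Step 2 — Sum components: V_total = 23.92 + j0.02408 V.
Step 3 — Convert to polar: |V_total| = 23.92 V, ∠V_total = 0.1°.

V_total = 23.92∠0.1° V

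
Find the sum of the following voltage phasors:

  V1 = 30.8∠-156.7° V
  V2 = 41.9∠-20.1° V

Step 1 — Convert each phasor to rectangular form:
  V1 = 30.8·(cos(-156.7°) + j·sin(-156.7°)) = -28.29 - j12.18 V
  V2 = 41.9·(cos(-20.1°) + j·sin(-20.1°)) = 39.35 - j14.4 V
Step 2 — Sum components: V_total = 11.06 - j26.58 V.
Step 3 — Convert to polar: |V_total| = 28.79 V, ∠V_total = -67.4°.

V_total = 28.79∠-67.4° V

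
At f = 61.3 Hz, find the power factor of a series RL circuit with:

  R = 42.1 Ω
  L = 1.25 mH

Step 1 — Angular frequency: ω = 2π·f = 2π·61.3 = 385.2 rad/s.
Step 2 — Component impedances:
  R: Z = R = 42.1 Ω
  L: Z = jωL = j·385.2·0.00125 = 0 + j0.4814 Ω
Step 3 — Series combination: Z_total = R + L = 42.1 + j0.4814 Ω = 42.1∠0.7° Ω.
Step 4 — Power factor: PF = cos(φ) = Re(Z)/|Z| = 42.1/42.103 = 0.9999.
Step 5 — Type: Im(Z) = 0.4814 ⇒ lagging (phase φ = 0.7°).

PF = 0.9999 (lagging, φ = 0.7°)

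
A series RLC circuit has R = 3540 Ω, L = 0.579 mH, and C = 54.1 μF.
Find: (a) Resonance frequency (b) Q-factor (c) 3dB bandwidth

Step 1 — Resonance: ω₀ = 1/√(LC) = 1/√(0.000579·5.41e-05) = 5650 rad/s.
Step 2 — f₀ = ω₀/(2π) = 899.3 Hz.
Step 3 — Series Q: Q = ω₀L/R = 5650·0.000579/3540 = 0.0009241.
Step 4 — Bandwidth: Δω = ω₀/Q = 6.114e+06 rad/s; BW = Δω/(2π) = 9.731e+05 Hz.

(a) f₀ = 899.3 Hz  (b) Q = 0.0009241  (c) BW = 9.731e+05 Hz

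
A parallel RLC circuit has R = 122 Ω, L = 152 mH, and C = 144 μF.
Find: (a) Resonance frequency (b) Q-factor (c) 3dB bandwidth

Step 1 — Resonance: ω₀ = 1/√(LC) = 1/√(0.152·0.000144) = 213.7 rad/s.
Step 2 — f₀ = ω₀/(2π) = 34.02 Hz.
Step 3 — Parallel Q: Q = R/(ω₀L) = 122/(213.7·0.152) = 3.755.
Step 4 — Bandwidth: Δω = ω₀/Q = 56.92 rad/s; BW = Δω/(2π) = 9.059 Hz.

(a) f₀ = 34.02 Hz  (b) Q = 3.755  (c) BW = 9.059 Hz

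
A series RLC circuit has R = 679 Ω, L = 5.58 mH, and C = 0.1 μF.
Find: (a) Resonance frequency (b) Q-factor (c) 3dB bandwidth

Step 1 — Resonance: ω₀ = 1/√(LC) = 1/√(0.00558·1e-07) = 4.233e+04 rad/s.
Step 2 — f₀ = ω₀/(2π) = 6738 Hz.
Step 3 — Series Q: Q = ω₀L/R = 4.233e+04·0.00558/679 = 0.3479.
Step 4 — Bandwidth: Δω = ω₀/Q = 1.217e+05 rad/s; BW = Δω/(2π) = 1.937e+04 Hz.

(a) f₀ = 6738 Hz  (b) Q = 0.3479  (c) BW = 1.937e+04 Hz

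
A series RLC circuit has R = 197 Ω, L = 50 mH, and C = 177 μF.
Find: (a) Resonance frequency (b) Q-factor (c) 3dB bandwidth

Step 1 — Resonance condition Im(Z)=0 gives ω₀ = 1/√(LC).
Step 2 — ω₀ = 1/√(0.05·0.000177) = 336.1 rad/s.
Step 3 — f₀ = ω₀/(2π) = 53.5 Hz.
Step 4 — Series Q: Q = ω₀L/R = 336.1·0.05/197 = 0.08532.
Step 5 — 3dB bandwidth: Δω = ω₀/Q = 3940 rad/s; BW = Δω/(2π) = 627.1 Hz.

(a) f₀ = 53.5 Hz  (b) Q = 0.08532  (c) BW = 627.1 Hz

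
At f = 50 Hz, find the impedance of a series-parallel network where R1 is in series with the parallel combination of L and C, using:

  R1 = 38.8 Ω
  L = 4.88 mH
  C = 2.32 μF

Step 1 — Angular frequency: ω = 2π·f = 2π·50 = 314.2 rad/s.
Step 2 — Component impedances:
  R1: Z = R = 38.8 Ω
  L: Z = jωL = j·314.2·0.00488 = 0 + j1.533 Ω
  C: Z = 1/(jωC) = -j/(ω·C) = 0 - j1372 Ω
Step 3 — Parallel branch: L || C = 1/(1/L + 1/C) = 0 + j1.535 Ω.
Step 4 — Series with R1: Z_total = R1 + (L || C) = 38.8 + j1.535 Ω = 38.83∠2.3° Ω.

Z = 38.8 + j1.535 Ω = 38.83∠2.3° Ω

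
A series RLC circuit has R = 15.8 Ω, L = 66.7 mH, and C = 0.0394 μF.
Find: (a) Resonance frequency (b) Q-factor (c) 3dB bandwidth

Step 1 — Resonance condition Im(Z)=0 gives ω₀ = 1/√(LC).
Step 2 — ω₀ = 1/√(0.0667·3.94e-08) = 1.951e+04 rad/s.
Step 3 — f₀ = ω₀/(2π) = 3105 Hz.
Step 4 — Series Q: Q = ω₀L/R = 1.951e+04·0.0667/15.8 = 82.35.
Step 5 — 3dB bandwidth: Δω = ω₀/Q = 236.9 rad/s; BW = Δω/(2π) = 37.7 Hz.

(a) f₀ = 3105 Hz  (b) Q = 82.35  (c) BW = 37.7 Hz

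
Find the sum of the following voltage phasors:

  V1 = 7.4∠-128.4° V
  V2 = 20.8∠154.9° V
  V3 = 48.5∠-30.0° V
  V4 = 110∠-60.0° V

Step 1 — Convert each phasor to rectangular form:
  V1 = 7.4·(cos(-128.4°) + j·sin(-128.4°)) = -4.596 - j5.799 V
  V2 = 20.8·(cos(154.9°) + j·sin(154.9°)) = -18.84 + j8.823 V
  V3 = 48.5·(cos(-30.0°) + j·sin(-30.0°)) = 42 - j24.25 V
  V4 = 110·(cos(-60.0°) + j·sin(-60.0°)) = 55 - j95.26 V
Step 2 — Sum components: V_total = 73.57 - j116.5 V.
Step 3 — Convert to polar: |V_total| = 137.8 V, ∠V_total = -57.7°.

V_total = 137.8∠-57.7° V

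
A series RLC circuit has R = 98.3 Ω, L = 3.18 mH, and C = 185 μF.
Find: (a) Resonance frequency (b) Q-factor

Step 1 — Resonance condition Im(Z)=0 gives ω₀ = 1/√(LC).
Step 2 — ω₀ = 1/√(0.00318·0.000185) = 1304 rad/s.
Step 3 — f₀ = ω₀/(2π) = 207.5 Hz.
Step 4 — Series Q: Q = ω₀L/R = 1304·0.00318/98.3 = 0.04218.

(a) f₀ = 207.5 Hz  (b) Q = 0.04218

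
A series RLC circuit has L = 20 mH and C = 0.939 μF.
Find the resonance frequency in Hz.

Step 1 — Resonance condition Im(Z)=0 gives ω₀ = 1/√(LC).
Step 2 — ω₀ = 1/√(0.02·9.39e-07) = 7297 rad/s.
Step 3 — f₀ = ω₀/(2π) = 1161 Hz.

f₀ = 1161 Hz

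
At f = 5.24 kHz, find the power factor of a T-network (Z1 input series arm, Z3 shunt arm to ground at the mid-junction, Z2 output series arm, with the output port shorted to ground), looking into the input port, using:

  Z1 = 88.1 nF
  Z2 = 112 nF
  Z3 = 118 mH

Step 1 — Angular frequency: ω = 2π·f = 2π·5240 = 3.292e+04 rad/s.
Step 2 — Component impedances:
  Z1: Z = 1/(jωC) = -j/(ω·C) = 0 - j344.8 Ω
  Z2: Z = 1/(jωC) = -j/(ω·C) = 0 - j271.2 Ω
  Z3: Z = jωL = j·3.292e+04·0.118 = 0 + j3885 Ω
Step 3 — With the output port shorted to ground, the output series arm Z2 runs from the junction to ground; the shunt arm Z3 also runs from the junction to ground. They appear in parallel: Z3 || Z2 = 0 - j291.5 Ω.
Step 4 — Series with input arm Z1: Z_in = Z1 + (Z3 || Z2) = 0 - j636.3 Ω = 636.3∠-90.0° Ω.
Step 5 — Power factor: PF = cos(φ) = Re(Z)/|Z| = 0/636.3 = 0.
Step 6 — Type: Im(Z) = -636.3 ⇒ leading (phase φ = -90.0°).

PF = 0 (leading, φ = -90.0°)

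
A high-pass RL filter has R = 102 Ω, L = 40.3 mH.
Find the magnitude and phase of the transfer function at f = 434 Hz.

Step 1 — Angular frequency: ω = 2π·434 = 2727 rad/s.
Step 2 — Transfer function: H(jω) = jωL/(R + jωL).
Step 3 — Numerator jωL = j·109.9; denominator R + jωL = 102 + j109.9.
Step 4 — H = 0.5372 + j0.4986.
Step 5 — Magnitude: |H| = 0.7329 (-2.7 dB); phase: φ = 42.9°.

|H| = 0.7329 (-2.7 dB), φ = 42.9°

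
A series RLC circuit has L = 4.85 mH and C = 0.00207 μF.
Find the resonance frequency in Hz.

Step 1 — Resonance condition Im(Z)=0 gives ω₀ = 1/√(LC).
Step 2 — ω₀ = 1/√(0.00485·2.07e-09) = 3.156e+05 rad/s.
Step 3 — f₀ = ω₀/(2π) = 5.023e+04 Hz.

f₀ = 5.023e+04 Hz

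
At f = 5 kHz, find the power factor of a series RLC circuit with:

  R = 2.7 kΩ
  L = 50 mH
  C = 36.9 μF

Step 1 — Angular frequency: ω = 2π·f = 2π·5000 = 3.142e+04 rad/s.
Step 2 — Component impedances:
  R: Z = R = 2700 Ω
  L: Z = jωL = j·3.142e+04·0.05 = 0 + j1571 Ω
  C: Z = 1/(jωC) = -j/(ω·C) = 0 - j0.8626 Ω
Step 3 — Series combination: Z_total = R + L + C = 2700 + j1570 Ω = 3123∠30.2° Ω.
Step 4 — Power factor: PF = cos(φ) = Re(Z)/|Z| = 2700/3123.3 = 0.8645.
Step 5 — Type: Im(Z) = 1570 ⇒ lagging (phase φ = 30.2°).

PF = 0.8645 (lagging, φ = 30.2°)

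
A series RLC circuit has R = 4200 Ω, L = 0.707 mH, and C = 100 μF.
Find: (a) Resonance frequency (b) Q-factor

Step 1 — Resonance condition Im(Z)=0 gives ω₀ = 1/√(LC).
Step 2 — ω₀ = 1/√(0.000707·0.0001) = 3761 rad/s.
Step 3 — f₀ = ω₀/(2π) = 598.6 Hz.
Step 4 — Series Q: Q = ω₀L/R = 3761·0.000707/4200 = 0.0006331.

(a) f₀ = 598.6 Hz  (b) Q = 0.0006331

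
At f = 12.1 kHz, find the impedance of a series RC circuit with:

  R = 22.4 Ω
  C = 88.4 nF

Step 1 — Angular frequency: ω = 2π·f = 2π·1.21e+04 = 7.603e+04 rad/s.
Step 2 — Component impedances:
  R: Z = R = 22.4 Ω
  C: Z = 1/(jωC) = -j/(ω·C) = 0 - j148.8 Ω
Step 3 — Series combination: Z_total = R + C = 22.4 - j148.8 Ω = 150.5∠-81.4° Ω.

Z = 22.4 - j148.8 Ω = 150.5∠-81.4° Ω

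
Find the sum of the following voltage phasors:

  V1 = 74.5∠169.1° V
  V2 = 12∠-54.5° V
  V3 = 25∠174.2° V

Step 1 — Convert each phasor to rectangular form:
  V1 = 74.5·(cos(169.1°) + j·sin(169.1°)) = -73.16 + j14.09 V
  V2 = 12·(cos(-54.5°) + j·sin(-54.5°)) = 6.968 - j9.769 V
  V3 = 25·(cos(174.2°) + j·sin(174.2°)) = -24.87 + j2.526 V
Step 2 — Sum components: V_total = -91.06 + j6.845 V.
Step 3 — Convert to polar: |V_total| = 91.32 V, ∠V_total = 175.7°.

V_total = 91.32∠175.7° V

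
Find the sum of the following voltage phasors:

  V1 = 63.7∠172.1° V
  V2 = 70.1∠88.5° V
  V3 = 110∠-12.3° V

Step 1 — Convert each phasor to rectangular form:
  V1 = 63.7·(cos(172.1°) + j·sin(172.1°)) = -63.1 + j8.755 V
  V2 = 70.1·(cos(88.5°) + j·sin(88.5°)) = 1.835 + j70.08 V
  V3 = 110·(cos(-12.3°) + j·sin(-12.3°)) = 107.5 - j23.43 V
Step 2 — Sum components: V_total = 46.21 + j55.4 V.
Step 3 — Convert to polar: |V_total| = 72.14 V, ∠V_total = 50.2°.

V_total = 72.14∠50.2° V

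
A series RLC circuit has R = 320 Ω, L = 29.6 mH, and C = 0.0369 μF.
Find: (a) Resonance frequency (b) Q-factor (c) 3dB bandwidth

Step 1 — Resonance condition Im(Z)=0 gives ω₀ = 1/√(LC).
Step 2 — ω₀ = 1/√(0.0296·3.69e-08) = 3.026e+04 rad/s.
Step 3 — f₀ = ω₀/(2π) = 4816 Hz.
Step 4 — Series Q: Q = ω₀L/R = 3.026e+04·0.0296/320 = 2.799.
Step 5 — 3dB bandwidth: Δω = ω₀/Q = 1.081e+04 rad/s; BW = Δω/(2π) = 1721 Hz.

(a) f₀ = 4816 Hz  (b) Q = 2.799  (c) BW = 1721 Hz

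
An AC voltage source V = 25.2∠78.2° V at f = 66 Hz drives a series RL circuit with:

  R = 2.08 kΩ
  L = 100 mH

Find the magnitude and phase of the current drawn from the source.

Step 1 — Angular frequency: ω = 2π·f = 2π·66 = 414.7 rad/s.
Step 2 — Component impedances:
  R: Z = R = 2080 Ω
  L: Z = jωL = j·414.7·0.1 = 0 + j41.47 Ω
Step 3 — Series combination: Z_total = R + L = 2080 + j41.47 Ω = 2080∠1.1° Ω.
Step 4 — Source phasor: V = 25.2∠78.2° V = 5.153 + j24.67 V.
Step 5 — Ohm's law: I = V / Z_total = (5.153 + j24.67) / (2080 + j41.47) = 0.002713 + j0.01181 A.
Step 6 — Convert to polar: |I| = 0.01211 A, ∠I = 77.1°.

I = 0.01211∠77.1° A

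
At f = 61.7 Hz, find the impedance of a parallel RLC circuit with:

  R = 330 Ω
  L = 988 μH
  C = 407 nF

Step 1 — Angular frequency: ω = 2π·f = 2π·61.7 = 387.7 rad/s.
Step 2 — Component impedances:
  R: Z = R = 330 Ω
  L: Z = jωL = j·387.7·0.000988 = 0 + j0.383 Ω
  C: Z = 1/(jωC) = -j/(ω·C) = 0 - j6338 Ω
Step 3 — Parallel combination: 1/Z_total = 1/R + 1/L + 1/C; Z_total = 0.0004446 + j0.383 Ω = 0.383∠89.9° Ω.

Z = 0.0004446 + j0.383 Ω = 0.383∠89.9° Ω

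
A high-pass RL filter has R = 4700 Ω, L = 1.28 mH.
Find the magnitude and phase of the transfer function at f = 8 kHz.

Step 1 — Angular frequency: ω = 2π·8000 = 5.027e+04 rad/s.
Step 2 — Transfer function: H(jω) = jωL/(R + jωL).
Step 3 — Numerator jωL = j·64.34; denominator R + jωL = 4700 + j64.34.
Step 4 — H = 0.0001874 + j0.01369.
Step 5 — Magnitude: |H| = 0.01369 (-37.3 dB); phase: φ = 89.2°.

|H| = 0.01369 (-37.3 dB), φ = 89.2°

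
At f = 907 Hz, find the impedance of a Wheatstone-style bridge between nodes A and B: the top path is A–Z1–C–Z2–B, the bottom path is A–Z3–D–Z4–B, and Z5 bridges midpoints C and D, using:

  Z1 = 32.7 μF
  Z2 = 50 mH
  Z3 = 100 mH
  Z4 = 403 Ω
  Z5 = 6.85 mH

Step 1 — Angular frequency: ω = 2π·f = 2π·907 = 5699 rad/s.
Step 2 — Component impedances:
  Z1: Z = 1/(jωC) = -j/(ω·C) = 0 - j5.366 Ω
  Z2: Z = jωL = j·5699·0.05 = 0 + j284.9 Ω
  Z3: Z = jωL = j·5699·0.1 = 0 + j569.9 Ω
  Z4: Z = R = 403 Ω
  Z5: Z = jωL = j·5699·0.00685 = 0 + j39.04 Ω
Step 3 — Bridge requires nodal analysis (the Z5 bridge couples midpoints C and D, so the two paths cannot be reduced to a simple series/parallel combination). Setting node B to ground and injecting 1 A at node A, the 3-node admittance system at A, C, D solves to V_A = Z_AB = 122.8 + j181.6 Ω = 219.2∠55.9° Ω.

Z = 122.8 + j181.6 Ω = 219.2∠55.9° Ω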